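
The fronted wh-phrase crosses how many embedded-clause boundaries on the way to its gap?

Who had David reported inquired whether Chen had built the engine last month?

1

"who" is extracted from the subject of "inquired".
Boundaries crossed, outermost first: [Ø] — 1 in total.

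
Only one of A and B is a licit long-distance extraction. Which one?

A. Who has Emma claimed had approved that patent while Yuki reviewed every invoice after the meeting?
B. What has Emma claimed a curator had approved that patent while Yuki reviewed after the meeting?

In B, the wh-phrase is extracted from inside an adjunct island (introduced by "while"), which blocks movement.
In A, the extraction path crosses only that-complement boundaries, which are transparent.
So A is grammatical.

A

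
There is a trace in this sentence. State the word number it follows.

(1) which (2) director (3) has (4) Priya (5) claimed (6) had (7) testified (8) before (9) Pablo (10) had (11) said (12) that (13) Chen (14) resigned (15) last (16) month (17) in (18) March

The displaced element is "which director" (word 2).
It is linked across 1 clause boundary (Ø).
It functions as the subject of "testified", so the gap sits immediately after word 5 ("claimed").
Base order: Priya has claimed that which director had testified before Pablo had said that Chen resigned last month in March.

5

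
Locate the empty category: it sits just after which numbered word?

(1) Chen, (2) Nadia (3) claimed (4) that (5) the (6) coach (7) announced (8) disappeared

The displaced element is "Chen" (word 1).
It is linked across 2 clause boundaries (that → Ø).
It functions as the subject of "disappeared", so the gap sits immediately after word 7 ("announced").
Base order: Nadia claimed that the coach announced Chen disappeared.

7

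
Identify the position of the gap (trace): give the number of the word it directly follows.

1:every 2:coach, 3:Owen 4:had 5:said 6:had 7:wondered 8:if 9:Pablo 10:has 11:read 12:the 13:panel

5

The displaced element is "every coach" (word 2).
It is linked across 1 clause boundary (Ø).
It functions as the subject of "wondered", so the gap sits immediately after word 5 ("said").
Base order: Owen had said every coach had wondered if Pablo has read the panel.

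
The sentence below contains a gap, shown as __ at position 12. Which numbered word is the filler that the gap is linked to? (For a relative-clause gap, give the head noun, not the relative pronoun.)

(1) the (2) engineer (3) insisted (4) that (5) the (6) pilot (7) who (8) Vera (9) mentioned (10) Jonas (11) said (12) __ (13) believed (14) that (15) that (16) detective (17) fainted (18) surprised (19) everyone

The gap at 12 is the subject of "believed", inside a relative clause.
The relative pronoun is "who" (word 7); it is bound by the head noun immediately before it.
Its filler is the head noun "pilot", at word 6.

6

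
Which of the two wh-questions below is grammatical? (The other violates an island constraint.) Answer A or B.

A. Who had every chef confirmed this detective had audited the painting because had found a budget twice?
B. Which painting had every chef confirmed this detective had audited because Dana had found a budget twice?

In A, the wh-phrase is extracted from inside an adjunct island (introduced by "because"), which blocks movement.
In B, the extraction path crosses only that-complement boundaries, which are transparent.
So B is grammatical.

B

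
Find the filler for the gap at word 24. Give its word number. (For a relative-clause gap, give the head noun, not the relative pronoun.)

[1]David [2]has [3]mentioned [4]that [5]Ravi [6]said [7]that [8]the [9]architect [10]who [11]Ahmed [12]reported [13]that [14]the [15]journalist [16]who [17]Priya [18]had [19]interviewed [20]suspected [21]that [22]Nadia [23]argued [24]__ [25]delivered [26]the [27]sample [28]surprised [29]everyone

The gap at 24 is the subject of "delivered", inside a relative clause.
The relative pronoun is "who" (word 10); it is bound by the head noun immediately before it.
Its filler is the head noun "architect", at word 9.

9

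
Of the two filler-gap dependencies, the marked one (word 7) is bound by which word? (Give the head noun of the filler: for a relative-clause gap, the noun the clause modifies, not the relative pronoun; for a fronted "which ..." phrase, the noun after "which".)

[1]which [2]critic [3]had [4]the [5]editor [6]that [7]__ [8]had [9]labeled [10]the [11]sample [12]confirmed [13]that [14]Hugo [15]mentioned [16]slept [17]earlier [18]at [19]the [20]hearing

The marked gap is inside the relative clause, the subject of "labeled".
Its filler is the head noun "editor" (via "that"), at word 5.
(The other dependency links word 2 to a gap after word 15.)

5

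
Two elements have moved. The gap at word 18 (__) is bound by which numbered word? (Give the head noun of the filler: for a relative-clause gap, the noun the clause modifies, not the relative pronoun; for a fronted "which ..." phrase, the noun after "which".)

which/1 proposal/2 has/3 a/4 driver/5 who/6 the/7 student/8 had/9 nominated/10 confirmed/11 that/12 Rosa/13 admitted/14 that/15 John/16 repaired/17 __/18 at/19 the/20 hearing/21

The marked gap is the direct object of "repaired".
Its filler is the fronted wh-phrase "which proposal", at word 2.
(The other dependency links word 5 to a gap after word 10.)

2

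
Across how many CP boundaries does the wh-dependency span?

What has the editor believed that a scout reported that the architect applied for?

"what" is extracted from the PP object of "applied".
Boundaries crossed, outermost first: [that], [that] — 2 in total.

2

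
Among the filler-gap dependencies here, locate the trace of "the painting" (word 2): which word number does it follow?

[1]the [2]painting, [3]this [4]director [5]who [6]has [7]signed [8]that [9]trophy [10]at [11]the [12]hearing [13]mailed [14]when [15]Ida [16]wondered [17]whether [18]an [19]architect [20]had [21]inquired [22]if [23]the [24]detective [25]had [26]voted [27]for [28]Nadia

The displaced element is "the painting" (word 2).
It functions as the direct object of "mailed", so the gap sits immediately after word 13 ("mailed").
Base order: This director who has signed that trophy at the hearing mailed the painting when Ida wondered whether an architect had inquired if the detective had voted for Nadia.

13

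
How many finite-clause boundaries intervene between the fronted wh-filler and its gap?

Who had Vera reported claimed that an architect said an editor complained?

1

"who" is extracted from the subject of "claimed".
Boundaries crossed, outermost first: [Ø] — 1 in total.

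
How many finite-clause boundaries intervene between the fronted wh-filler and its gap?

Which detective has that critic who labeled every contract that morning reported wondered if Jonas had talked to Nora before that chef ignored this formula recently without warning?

1

"which detective" is extracted from the subject of "wondered".
Boundaries crossed, outermost first: [Ø] — 1 in total.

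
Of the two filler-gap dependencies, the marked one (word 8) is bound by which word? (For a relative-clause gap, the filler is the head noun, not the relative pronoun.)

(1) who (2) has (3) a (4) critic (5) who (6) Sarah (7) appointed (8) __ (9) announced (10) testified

The marked gap is inside the relative clause, the direct object of "appointed".
Its filler is the head noun "critic" (via "who"), at word 4.
(The other dependency links word 1 to a gap after word 9.)

4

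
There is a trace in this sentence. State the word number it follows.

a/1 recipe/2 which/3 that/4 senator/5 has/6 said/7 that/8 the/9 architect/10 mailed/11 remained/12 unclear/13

11

The displaced element is "a recipe" (word 2).
It is linked across 1 clause boundary (that).
It functions as the direct object of "mailed", so the gap sits immediately after word 11 ("mailed").
Base order: That senator has said that the architect mailed a recipe.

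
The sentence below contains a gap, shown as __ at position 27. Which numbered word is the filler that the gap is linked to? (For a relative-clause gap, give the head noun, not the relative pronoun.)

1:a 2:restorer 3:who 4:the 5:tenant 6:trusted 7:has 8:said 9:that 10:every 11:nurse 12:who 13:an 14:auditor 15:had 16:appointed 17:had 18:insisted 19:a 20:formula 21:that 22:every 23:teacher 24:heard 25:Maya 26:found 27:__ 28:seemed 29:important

The gap at 27 is the object of "found", inside a relative clause.
The relative pronoun is "that" (word 21); it is bound by the head noun immediately before it.
Its filler is the head noun "formula", at word 20.

20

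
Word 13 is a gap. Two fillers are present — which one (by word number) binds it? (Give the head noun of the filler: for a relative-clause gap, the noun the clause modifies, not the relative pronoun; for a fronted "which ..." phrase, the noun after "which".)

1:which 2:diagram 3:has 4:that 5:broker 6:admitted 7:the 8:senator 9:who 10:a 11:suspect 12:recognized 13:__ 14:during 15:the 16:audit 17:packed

8

The marked gap is inside the relative clause, the direct object of "recognized".
Its filler is the head noun "senator" (via "who"), at word 8.
(The other dependency links word 2 to a gap after word 17.)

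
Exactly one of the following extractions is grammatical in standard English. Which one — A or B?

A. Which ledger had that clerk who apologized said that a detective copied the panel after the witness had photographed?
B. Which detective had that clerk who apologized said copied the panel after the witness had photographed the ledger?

B

In A, the wh-phrase is extracted from inside an adjunct island (introduced by "after"), which blocks movement.
In B, the extraction path crosses only that-complement boundaries, which are transparent.
So B is grammatical.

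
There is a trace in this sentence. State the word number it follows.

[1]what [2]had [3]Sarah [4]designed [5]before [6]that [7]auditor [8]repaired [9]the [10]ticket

The displaced element is "what" (word 1).
It functions as the direct object of "designed", so the gap sits immediately after word 4 ("designed").
Base order: Sarah had designed what before that auditor repaired the ticket.

4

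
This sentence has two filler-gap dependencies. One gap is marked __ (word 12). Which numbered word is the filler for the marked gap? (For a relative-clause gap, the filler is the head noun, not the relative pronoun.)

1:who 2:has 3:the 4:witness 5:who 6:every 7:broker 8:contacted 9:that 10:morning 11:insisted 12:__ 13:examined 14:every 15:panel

1

The marked gap is the subject of "examined".
Its filler is the fronted wh-phrase "who", at word 1.
(The other dependency links word 4 to a gap after word 8.)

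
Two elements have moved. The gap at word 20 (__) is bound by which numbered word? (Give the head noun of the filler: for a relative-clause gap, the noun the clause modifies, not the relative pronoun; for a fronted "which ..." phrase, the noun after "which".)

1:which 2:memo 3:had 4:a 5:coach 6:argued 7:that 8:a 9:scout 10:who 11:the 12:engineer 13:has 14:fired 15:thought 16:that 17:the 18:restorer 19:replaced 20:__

2

The marked gap is the direct object of "replaced".
Its filler is the fronted wh-phrase "which memo", at word 2.
(The other dependency links word 9 to a gap after word 14.)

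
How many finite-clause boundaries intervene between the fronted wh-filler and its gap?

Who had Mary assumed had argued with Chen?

"who" is extracted from the subject of "argued".
Boundaries crossed, outermost first: [Ø] — 1 in total.

1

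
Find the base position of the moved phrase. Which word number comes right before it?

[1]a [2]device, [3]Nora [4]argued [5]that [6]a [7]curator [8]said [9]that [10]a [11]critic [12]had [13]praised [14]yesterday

The displaced element is "a device" (word 2).
It is linked across 2 clause boundaries (that → that).
It functions as the direct object of "praised", so the gap sits immediately after word 13 ("praised").
Base order: Nora argued that a curator said that a critic had praised a device yesterday.

13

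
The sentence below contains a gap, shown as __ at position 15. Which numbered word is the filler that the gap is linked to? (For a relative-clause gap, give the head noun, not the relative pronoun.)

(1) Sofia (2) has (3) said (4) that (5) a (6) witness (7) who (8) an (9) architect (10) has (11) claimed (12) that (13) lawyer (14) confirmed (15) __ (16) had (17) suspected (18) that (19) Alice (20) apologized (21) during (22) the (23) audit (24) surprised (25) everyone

The gap at 15 is the subject of "suspected", inside a relative clause.
The relative pronoun is "who" (word 7); it is bound by the head noun immediately before it.
Its filler is the head noun "witness", at word 6.

6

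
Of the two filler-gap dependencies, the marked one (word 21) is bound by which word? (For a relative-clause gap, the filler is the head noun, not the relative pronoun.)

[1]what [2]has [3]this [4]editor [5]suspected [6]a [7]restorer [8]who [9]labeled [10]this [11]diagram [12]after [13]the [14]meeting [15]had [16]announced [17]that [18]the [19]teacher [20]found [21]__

1

The marked gap is the direct object of "found".
Its filler is the fronted wh-phrase "what", at word 1.
(The other dependency links word 7 to a gap after word 8.)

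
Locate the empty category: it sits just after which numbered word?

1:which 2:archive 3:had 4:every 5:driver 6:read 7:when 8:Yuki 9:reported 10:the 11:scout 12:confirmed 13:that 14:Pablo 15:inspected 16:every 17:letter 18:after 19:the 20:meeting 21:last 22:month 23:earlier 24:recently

6

The displaced element is "which archive" (word 2).
It functions as the direct object of "read", so the gap sits immediately after word 6 ("read").
Base order: Every driver had read which archive when Yuki reported the scout confirmed that Pablo inspected every letter after the meeting last month earlier recently.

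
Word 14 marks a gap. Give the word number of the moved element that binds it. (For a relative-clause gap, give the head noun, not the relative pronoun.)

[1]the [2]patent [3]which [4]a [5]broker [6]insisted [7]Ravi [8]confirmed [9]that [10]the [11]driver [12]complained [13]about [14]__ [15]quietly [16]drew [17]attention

2

The gap at 14 is the prepositional object of "complained", inside a relative clause.
The relative pronoun is "which" (word 3); it is bound by the head noun immediately before it.
Its filler is the head noun "patent", at word 2.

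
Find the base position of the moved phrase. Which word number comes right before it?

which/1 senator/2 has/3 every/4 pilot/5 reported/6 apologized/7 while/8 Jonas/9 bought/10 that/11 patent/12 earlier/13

The displaced element is "which senator" (word 2).
It is linked across 1 clause boundary (Ø).
It functions as the subject of "apologized", so the gap sits immediately after word 6 ("reported").
Base order: Every pilot has reported that which senator apologized while Jonas bought that patent earlier.

6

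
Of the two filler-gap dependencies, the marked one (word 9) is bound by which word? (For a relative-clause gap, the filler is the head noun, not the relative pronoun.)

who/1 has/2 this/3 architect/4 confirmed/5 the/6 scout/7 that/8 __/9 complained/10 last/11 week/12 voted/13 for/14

7

The marked gap is inside the relative clause, the subject of "complained".
Its filler is the head noun "scout" (via "that"), at word 7.
(The other dependency links word 1 to a gap after word 14.)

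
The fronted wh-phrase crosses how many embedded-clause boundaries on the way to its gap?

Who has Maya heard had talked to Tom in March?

1

"who" is extracted from the subject of "talked".
Boundaries crossed, outermost first: [Ø] — 1 in total.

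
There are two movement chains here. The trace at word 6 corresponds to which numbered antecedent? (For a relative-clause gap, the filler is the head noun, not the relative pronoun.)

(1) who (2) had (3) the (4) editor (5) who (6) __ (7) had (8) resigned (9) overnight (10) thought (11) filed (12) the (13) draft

4

The marked gap is inside the relative clause, the subject of "resigned".
Its filler is the head noun "editor" (via "who"), at word 4.
(The other dependency links word 1 to a gap after word 10.)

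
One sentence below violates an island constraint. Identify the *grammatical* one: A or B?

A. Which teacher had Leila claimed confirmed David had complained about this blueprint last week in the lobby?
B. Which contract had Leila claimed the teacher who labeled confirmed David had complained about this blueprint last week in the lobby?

A

In B, the wh-phrase is extracted from inside a complex-NP island (relative clause) (introduced by "who"), which blocks movement.
In A, the extraction path crosses only that-complement boundaries, which are transparent.
So A is grammatical.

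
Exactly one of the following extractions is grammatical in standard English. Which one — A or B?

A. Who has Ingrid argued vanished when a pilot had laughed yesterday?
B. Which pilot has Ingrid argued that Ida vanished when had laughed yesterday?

In B, the wh-phrase is extracted from inside an adjunct island (introduced by "when"), which blocks movement.
In A, the extraction path crosses only that-complement boundaries, which are transparent.
So A is grammatical.

A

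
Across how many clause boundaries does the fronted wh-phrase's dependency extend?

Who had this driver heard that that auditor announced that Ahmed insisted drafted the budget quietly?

"who" is extracted from the subject of "drafted".
Boundaries crossed, outermost first: [that], [that], [Ø] — 3 in total.

3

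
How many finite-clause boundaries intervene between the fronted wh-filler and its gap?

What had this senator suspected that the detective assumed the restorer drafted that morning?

2

"what" is extracted from the object of "drafted".
Boundaries crossed, outermost first: [that], [Ø] — 2 in total.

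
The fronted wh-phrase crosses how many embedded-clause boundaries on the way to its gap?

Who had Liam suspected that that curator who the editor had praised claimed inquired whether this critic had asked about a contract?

"who" is extracted from the subject of "inquired".
Boundaries crossed, outermost first: [that], [Ø] — 2 in total.

2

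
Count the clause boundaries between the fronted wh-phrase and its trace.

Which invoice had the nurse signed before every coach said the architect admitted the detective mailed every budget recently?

0

"which invoice" originates inside the matrix clause — no clause boundary is crossed.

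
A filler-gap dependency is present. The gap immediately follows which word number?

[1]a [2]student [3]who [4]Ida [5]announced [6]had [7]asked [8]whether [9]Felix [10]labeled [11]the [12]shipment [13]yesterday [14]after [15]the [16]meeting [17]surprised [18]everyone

5

The displaced element is "a student" (word 2).
It is linked across 1 clause boundary (Ø).
It functions as the subject of "asked", so the gap sits immediately after word 5 ("announced").
Base order: Ida announced that a student had asked whether Felix labeled the shipment yesterday after the meeting.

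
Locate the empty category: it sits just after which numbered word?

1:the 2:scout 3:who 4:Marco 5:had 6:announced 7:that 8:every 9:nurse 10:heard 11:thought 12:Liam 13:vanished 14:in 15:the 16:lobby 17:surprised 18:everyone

The displaced element is "the scout" (word 2).
It is linked across 2 clause boundaries (that → Ø).
It functions as the subject of "thought", so the gap sits immediately after word 10 ("heard").
Base order: Marco had announced that every nurse heard that the scout thought Liam vanished in the lobby.

10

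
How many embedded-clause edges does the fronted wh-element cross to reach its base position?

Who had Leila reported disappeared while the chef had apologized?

"who" is extracted from the subject of "disappeared".
Boundaries crossed, outermost first: [Ø] — 1 in total.

1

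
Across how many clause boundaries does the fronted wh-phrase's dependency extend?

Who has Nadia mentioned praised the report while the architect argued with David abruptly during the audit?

"who" is extracted from the subject of "praised".
Boundaries crossed, outermost first: [Ø] — 1 in total.

1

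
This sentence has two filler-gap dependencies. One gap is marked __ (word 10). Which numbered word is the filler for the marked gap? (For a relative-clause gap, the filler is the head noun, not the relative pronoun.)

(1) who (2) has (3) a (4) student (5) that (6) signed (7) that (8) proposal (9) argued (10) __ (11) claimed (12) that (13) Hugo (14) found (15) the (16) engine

1

The marked gap is the subject of "claimed".
Its filler is the fronted wh-phrase "who", at word 1.
(The other dependency links word 4 to a gap after word 5.)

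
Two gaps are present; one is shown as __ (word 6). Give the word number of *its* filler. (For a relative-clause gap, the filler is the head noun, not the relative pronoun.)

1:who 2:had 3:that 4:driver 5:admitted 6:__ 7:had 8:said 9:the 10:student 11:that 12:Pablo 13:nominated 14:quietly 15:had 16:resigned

The marked gap is the subject of "said".
Its filler is the fronted wh-phrase "who", at word 1.
(The other dependency links word 10 to a gap after word 13.)

1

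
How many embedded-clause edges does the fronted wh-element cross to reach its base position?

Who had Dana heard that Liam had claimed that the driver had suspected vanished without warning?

"who" is extracted from the subject of "vanished".
Boundaries crossed, outermost first: [that], [that], [Ø] — 3 in total.

3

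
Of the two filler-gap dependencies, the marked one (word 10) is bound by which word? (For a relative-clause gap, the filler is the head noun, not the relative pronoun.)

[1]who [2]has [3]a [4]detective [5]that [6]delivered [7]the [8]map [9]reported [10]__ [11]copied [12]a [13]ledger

The marked gap is the subject of "copied".
Its filler is the fronted wh-phrase "who", at word 1.
(The other dependency links word 4 to a gap after word 5.)

1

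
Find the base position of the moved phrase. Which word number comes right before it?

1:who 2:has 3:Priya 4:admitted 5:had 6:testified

The displaced element is "who" (word 1).
It is linked across 1 clause boundary (Ø).
It functions as the subject of "testified", so the gap sits immediately after word 4 ("admitted").
Base order: Priya has admitted who had testified.

4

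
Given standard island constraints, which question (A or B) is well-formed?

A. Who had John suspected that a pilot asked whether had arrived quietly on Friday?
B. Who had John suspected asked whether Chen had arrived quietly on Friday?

In A, the wh-phrase is extracted from inside a wh-island (introduced by "whether"), which blocks movement.
In B, the extraction path crosses only that-complement boundaries, which are transparent.
So B is grammatical.

B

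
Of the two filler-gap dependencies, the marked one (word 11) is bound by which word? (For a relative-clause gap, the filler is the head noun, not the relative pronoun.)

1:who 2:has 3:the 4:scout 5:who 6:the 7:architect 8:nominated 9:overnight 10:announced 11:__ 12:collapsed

The marked gap is the subject of "collapsed".
Its filler is the fronted wh-phrase "who", at word 1.
(The other dependency links word 4 to a gap after word 8.)

1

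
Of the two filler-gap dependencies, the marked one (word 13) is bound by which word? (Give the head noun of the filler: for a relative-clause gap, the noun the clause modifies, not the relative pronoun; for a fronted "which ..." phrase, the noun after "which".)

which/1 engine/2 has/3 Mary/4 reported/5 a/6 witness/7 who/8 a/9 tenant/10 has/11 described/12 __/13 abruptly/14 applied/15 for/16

The marked gap is inside the relative clause, the direct object of "described".
Its filler is the head noun "witness" (via "who"), at word 7.
(The other dependency links word 2 to a gap after word 16.)

7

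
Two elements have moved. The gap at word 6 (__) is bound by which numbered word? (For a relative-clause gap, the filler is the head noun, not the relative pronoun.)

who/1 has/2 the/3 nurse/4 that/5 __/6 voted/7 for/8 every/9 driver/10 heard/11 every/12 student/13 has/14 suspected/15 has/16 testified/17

4

The marked gap is inside the relative clause, the subject of "voted".
Its filler is the head noun "nurse" (via "that"), at word 4.
(The other dependency links word 1 to a gap after word 15.)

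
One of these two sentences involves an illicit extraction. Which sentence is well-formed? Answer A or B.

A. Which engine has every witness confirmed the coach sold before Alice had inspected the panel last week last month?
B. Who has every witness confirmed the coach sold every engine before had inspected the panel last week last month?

In B, the wh-phrase is extracted from inside an adjunct island (introduced by "before"), which blocks movement.
In A, the extraction path crosses only that-complement boundaries, which are transparent.
So A is grammatical.

A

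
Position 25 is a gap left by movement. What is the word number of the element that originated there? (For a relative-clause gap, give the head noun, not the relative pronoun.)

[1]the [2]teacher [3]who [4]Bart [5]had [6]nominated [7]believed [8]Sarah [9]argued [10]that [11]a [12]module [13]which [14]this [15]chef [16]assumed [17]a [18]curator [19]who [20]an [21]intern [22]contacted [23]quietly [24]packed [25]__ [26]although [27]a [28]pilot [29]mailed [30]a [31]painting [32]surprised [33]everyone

12

The gap at 25 is the object of "packed", inside a relative clause.
The relative pronoun is "which" (word 13); it is bound by the head noun immediately before it.
Its filler is the head noun "module", at word 12.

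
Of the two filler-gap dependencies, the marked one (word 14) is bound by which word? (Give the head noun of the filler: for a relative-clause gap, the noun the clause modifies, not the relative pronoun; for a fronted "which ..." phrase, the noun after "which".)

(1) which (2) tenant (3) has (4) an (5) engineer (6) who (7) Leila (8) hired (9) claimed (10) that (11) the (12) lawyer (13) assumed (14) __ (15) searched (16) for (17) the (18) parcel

2

The marked gap is the subject of "searched".
Its filler is the fronted wh-phrase "which tenant", at word 2.
(The other dependency links word 5 to a gap after word 8.)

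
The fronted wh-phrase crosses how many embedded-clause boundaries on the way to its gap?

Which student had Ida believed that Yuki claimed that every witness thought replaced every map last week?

3

"which student" is extracted from the subject of "replaced".
Boundaries crossed, outermost first: [that], [that], [Ø] — 3 in total.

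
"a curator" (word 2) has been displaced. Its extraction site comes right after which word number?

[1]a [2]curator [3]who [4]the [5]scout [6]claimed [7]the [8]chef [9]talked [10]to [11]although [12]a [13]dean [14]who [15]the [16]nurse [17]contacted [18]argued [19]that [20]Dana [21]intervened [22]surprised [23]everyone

10

The displaced element is "a curator" (word 2).
It is linked across 1 clause boundary (Ø).
It functions as the object of the preposition "to" of "talked", so the gap sits immediately after word 10 ("to").
Base order: The scout claimed the chef talked to a curator although a dean who the nurse contacted argued that Dana intervened.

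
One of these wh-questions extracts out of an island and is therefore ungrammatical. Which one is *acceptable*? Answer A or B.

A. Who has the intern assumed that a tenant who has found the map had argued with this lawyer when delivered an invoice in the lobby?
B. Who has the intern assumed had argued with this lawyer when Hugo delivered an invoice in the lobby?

B

In A, the wh-phrase is extracted from inside an adjunct island (introduced by "when"), which blocks movement.
In B, the extraction path crosses only that-complement boundaries, which are transparent.
So B is grammatical.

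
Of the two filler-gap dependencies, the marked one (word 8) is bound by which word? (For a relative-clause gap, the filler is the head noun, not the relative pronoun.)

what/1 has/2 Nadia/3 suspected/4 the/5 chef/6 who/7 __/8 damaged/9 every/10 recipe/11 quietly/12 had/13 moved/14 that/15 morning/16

6

The marked gap is inside the relative clause, the subject of "damaged".
Its filler is the head noun "chef" (via "who"), at word 6.
(The other dependency links word 1 to a gap after word 14.)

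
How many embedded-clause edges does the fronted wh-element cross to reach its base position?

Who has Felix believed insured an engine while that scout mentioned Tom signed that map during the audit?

"who" is extracted from the subject of "insured".
Boundaries crossed, outermost first: [Ø] — 1 in total.

1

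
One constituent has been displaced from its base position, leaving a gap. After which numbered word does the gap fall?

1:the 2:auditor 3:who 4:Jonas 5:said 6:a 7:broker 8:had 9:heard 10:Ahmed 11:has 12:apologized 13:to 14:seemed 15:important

13

The displaced element is "the auditor" (word 2).
It is linked across 2 clause boundaries (Ø → Ø).
It functions as the object of the preposition "to" of "apologized", so the gap sits immediately after word 13 ("to").
Base order: Jonas said a broker had heard Ahmed has apologized to the auditor.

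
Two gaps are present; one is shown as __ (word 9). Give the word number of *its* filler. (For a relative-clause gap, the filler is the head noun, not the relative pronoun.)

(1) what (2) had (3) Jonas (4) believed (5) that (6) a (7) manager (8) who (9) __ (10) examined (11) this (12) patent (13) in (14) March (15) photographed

The marked gap is inside the relative clause, the subject of "examined".
Its filler is the head noun "manager" (via "who"), at word 7.
(The other dependency links word 1 to a gap after word 15.)

7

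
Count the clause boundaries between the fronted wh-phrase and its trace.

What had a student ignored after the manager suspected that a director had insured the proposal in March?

"what" originates inside the matrix clause — no clause boundary is crossed.

0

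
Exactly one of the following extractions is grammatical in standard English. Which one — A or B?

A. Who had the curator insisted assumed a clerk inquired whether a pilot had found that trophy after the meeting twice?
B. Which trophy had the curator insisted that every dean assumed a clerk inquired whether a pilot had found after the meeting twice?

In B, the wh-phrase is extracted from inside a wh-island (introduced by "whether"), which blocks movement.
In A, the extraction path crosses only that-complement boundaries, which are transparent.
So A is grammatical.

A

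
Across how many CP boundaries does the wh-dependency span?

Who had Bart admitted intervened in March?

1

"who" is extracted from the subject of "intervened".
Boundaries crossed, outermost first: [Ø] — 1 in total.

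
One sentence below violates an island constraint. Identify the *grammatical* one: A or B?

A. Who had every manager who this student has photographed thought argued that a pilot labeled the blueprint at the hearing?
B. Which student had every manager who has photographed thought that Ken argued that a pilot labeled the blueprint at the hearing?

In B, the wh-phrase is extracted from inside a complex-NP island (relative clause) (introduced by "who"), which blocks movement.
In A, the extraction path crosses only that-complement boundaries, which are transparent.
So A is grammatical.

A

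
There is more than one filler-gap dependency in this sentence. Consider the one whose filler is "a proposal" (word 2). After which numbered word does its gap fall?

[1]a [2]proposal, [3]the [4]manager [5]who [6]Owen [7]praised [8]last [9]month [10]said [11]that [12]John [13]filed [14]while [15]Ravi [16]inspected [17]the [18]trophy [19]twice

13

The displaced element is "a proposal" (word 2).
It is linked across 1 clause boundary (that).
It functions as the direct object of "filed", so the gap sits immediately after word 13 ("filed").
Base order: The manager who Owen praised last month said that John filed a proposal while Ravi inspected the trophy twice.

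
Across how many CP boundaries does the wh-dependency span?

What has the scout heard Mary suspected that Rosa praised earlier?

"what" is extracted from the object of "praised".
Boundaries crossed, outermost first: [Ø], [that] — 2 in total.

2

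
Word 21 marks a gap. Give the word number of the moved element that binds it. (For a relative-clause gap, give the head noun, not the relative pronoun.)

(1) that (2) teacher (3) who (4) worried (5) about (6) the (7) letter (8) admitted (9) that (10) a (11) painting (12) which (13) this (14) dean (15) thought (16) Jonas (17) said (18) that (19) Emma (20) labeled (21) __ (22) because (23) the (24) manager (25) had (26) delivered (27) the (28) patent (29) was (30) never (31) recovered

11

The gap at 21 is the object of "labeled", inside a relative clause.
The relative pronoun is "which" (word 12); it is bound by the head noun immediately before it.
Its filler is the head noun "painting", at word 11.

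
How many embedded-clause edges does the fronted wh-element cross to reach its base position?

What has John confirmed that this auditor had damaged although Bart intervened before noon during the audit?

"what" is extracted from the object of "damaged".
Boundaries crossed, outermost first: [that] — 1 in total.

1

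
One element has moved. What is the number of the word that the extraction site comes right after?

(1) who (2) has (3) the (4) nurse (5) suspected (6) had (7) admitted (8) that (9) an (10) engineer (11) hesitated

The displaced element is "who" (word 1).
It is linked across 1 clause boundary (Ø).
It functions as the subject of "admitted", so the gap sits immediately after word 5 ("suspected").
Base order: The nurse has suspected who had admitted that an engineer hesitated.

5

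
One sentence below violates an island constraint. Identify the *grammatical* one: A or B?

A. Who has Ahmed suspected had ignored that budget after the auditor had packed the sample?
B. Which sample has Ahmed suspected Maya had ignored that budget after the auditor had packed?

A

In B, the wh-phrase is extracted from inside an adjunct island (introduced by "after"), which blocks movement.
In A, the extraction path crosses only that-complement boundaries, which are transparent.
So A is grammatical.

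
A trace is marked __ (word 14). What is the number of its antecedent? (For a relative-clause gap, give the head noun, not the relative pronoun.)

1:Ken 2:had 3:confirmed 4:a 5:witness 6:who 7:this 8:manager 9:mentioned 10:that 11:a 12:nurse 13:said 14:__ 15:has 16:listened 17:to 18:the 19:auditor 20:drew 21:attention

5

The gap at 14 is the subject of "listened", inside a relative clause.
The relative pronoun is "who" (word 6); it is bound by the head noun immediately before it.
Its filler is the head noun "witness", at word 5.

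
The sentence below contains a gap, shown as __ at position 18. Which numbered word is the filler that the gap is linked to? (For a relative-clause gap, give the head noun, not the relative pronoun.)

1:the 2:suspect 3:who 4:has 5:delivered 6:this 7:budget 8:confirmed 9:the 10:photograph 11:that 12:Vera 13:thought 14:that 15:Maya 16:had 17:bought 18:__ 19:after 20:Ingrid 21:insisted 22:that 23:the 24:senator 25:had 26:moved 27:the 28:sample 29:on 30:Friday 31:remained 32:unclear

10

The gap at 18 is the object of "bought", inside a relative clause.
The relative pronoun is "that" (word 11); it is bound by the head noun immediately before it.
Its filler is the head noun "photograph", at word 10.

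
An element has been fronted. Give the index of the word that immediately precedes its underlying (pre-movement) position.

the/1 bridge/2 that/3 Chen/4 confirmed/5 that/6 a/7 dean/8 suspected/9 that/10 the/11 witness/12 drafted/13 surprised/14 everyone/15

The displaced element is "the bridge" (word 2).
It is linked across 2 clause boundaries (that → that).
It functions as the direct object of "drafted", so the gap sits immediately after word 13 ("drafted").
Base order: Chen confirmed that a dean suspected that the witness drafted the bridge.

13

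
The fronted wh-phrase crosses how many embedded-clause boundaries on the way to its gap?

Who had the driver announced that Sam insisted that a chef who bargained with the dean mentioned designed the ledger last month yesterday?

"who" is extracted from the subject of "designed".
Boundaries crossed, outermost first: [that], [that], [Ø] — 3 in total.

3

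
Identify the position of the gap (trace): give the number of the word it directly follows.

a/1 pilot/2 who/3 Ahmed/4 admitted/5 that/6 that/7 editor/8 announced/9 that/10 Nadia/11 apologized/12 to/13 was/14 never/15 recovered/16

The displaced element is "a pilot" (word 2).
It is linked across 2 clause boundaries (that → that).
It functions as the object of the preposition "to" of "apologized", so the gap sits immediately after word 13 ("to").
Base order: Ahmed admitted that that editor announced that Nadia apologized to a pilot.

13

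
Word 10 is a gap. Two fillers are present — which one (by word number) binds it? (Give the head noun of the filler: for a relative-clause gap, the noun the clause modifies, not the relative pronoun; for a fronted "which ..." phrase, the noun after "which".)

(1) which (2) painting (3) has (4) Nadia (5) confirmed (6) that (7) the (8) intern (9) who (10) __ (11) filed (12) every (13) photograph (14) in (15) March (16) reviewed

The marked gap is inside the relative clause, the subject of "filed".
Its filler is the head noun "intern" (via "who"), at word 8.
(The other dependency links word 2 to a gap after word 16.)

8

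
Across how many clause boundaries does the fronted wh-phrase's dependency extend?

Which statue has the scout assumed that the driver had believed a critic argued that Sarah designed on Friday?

"which statue" is extracted from the object of "designed".
Boundaries crossed, outermost first: [that], [Ø], [that] — 3 in total.

3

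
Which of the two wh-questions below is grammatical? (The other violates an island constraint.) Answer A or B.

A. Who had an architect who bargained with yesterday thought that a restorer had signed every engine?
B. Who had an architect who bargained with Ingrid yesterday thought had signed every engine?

In A, the wh-phrase is extracted from inside a complex-NP island (relative clause) (introduced by "who"), which blocks movement.
In B, the extraction path crosses only that-complement boundaries, which are transparent.
So B is grammatical.

B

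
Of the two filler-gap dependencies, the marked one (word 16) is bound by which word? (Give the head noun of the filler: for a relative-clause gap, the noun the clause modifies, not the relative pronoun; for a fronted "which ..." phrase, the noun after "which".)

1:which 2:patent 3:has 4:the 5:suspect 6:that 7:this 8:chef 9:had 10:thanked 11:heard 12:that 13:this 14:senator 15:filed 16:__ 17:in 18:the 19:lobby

The marked gap is the direct object of "filed".
Its filler is the fronted wh-phrase "which patent", at word 2.
(The other dependency links word 5 to a gap after word 10.)

2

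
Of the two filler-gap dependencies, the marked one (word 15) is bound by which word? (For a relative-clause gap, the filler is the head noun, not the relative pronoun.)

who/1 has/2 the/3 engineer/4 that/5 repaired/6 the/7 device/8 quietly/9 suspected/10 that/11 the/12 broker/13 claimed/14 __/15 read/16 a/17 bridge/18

1

The marked gap is the subject of "read".
Its filler is the fronted wh-phrase "who", at word 1.
(The other dependency links word 4 to a gap after word 5.)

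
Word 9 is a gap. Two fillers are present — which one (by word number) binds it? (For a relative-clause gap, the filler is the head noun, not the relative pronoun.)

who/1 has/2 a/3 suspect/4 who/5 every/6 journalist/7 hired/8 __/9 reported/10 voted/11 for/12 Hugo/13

4

The marked gap is inside the relative clause, the direct object of "hired".
Its filler is the head noun "suspect" (via "who"), at word 4.
(The other dependency links word 1 to a gap after word 10.)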